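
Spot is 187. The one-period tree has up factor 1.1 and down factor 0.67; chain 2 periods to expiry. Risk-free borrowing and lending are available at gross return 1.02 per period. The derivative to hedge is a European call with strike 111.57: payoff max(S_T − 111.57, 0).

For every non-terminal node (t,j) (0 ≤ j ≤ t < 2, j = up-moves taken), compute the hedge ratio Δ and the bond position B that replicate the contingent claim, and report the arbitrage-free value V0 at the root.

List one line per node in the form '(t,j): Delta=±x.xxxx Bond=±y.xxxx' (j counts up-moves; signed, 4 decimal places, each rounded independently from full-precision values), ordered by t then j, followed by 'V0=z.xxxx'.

The replicating-portfolio and risk-neutral prices coincide; use p* = (1.02−0.67)/(1.1−0.67) = 0.8140 for the latter.
Terminal values V(2,·): V(2,0)=0.0000, V(2,1)=26.2490, V(2,2)=114.7000
Node (1,0) S=125.2900: V=(p*·26.2490+(1−p*)·0.0000)/1.02=20.9465; Δ=(26.2490−0.0000)/(137.8190−83.9443)=0.4872; B=V−Δ·S=-40.0977
Node (1,1) S=205.7000: V=(p*·114.7000+(1−p*)·26.2490)/1.02=96.3176; Δ=(114.7000−26.2490)/(226.2700−137.8190)=1.0000; B=V−Δ·S=-109.3824
Node (0,0) S=187.0000: V=(p*·96.3176+(1−p*)·20.9465)/1.02=80.6815; Δ=(96.3176−20.9465)/(205.7000−125.2900)=0.9373; B=V−Δ·S=-94.6002
Each (Δ,B) replicates both successor values, so the strategy is self-financing and V0 is arbitrage-free.

(0,0): Delta=0.9373 Bond=-94.6002
(1,0): Delta=0.4872 Bond=-40.0977
(1,1): Delta=1.0000 Bond=-109.3824
V0=80.6815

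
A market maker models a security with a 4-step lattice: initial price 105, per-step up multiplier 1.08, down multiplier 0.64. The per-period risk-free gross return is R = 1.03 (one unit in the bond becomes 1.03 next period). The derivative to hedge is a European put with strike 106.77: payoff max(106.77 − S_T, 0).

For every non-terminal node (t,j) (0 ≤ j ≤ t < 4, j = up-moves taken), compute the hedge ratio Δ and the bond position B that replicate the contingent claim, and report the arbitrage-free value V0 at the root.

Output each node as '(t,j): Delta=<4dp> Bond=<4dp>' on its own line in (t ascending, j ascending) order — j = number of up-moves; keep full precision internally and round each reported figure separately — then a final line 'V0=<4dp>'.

No-arbitrage ⇒ martingale measure with p* = (R−d)/(u−d) = 0.8864.
Payoff layer (t=4): V(4,0)=89.1539, V(4,1)=77.0429, V(4,2)=56.6055, V(4,3)=22.1174, V(4,4)=0.0000
Node (3,0) S=27.5251: V=(p*·77.0429+(1−p*)·89.1539)/1.03=76.1351; Δ=(77.0429−89.1539)/(29.7271−17.6161)=-1.0000; B=V−Δ·S=103.6602
Node (3,1) S=46.4486: V=(p*·56.6055+(1−p*)·77.0429)/1.03=57.2116; Δ=(56.6055−77.0429)/(50.1645−29.7271)=-1.0000; B=V−Δ·S=103.6602
Node (3,2) S=78.3821: V=(p*·22.1174+(1−p*)·56.6055)/1.03=25.2781; Δ=(22.1174−56.6055)/(84.6526−50.1645)=-1.0000; B=V−Δ·S=103.6602
Node (3,3) S=132.2698: V=(p*·0.0000+(1−p*)·22.1174)/1.03=2.4401; Δ=(0.0000−22.1174)/(142.8513−84.6526)=-0.3800; B=V−Δ·S=52.7068
Node (2,0) S=43.0080: V=(p*·57.2116+(1−p*)·76.1351)/1.03=57.6330; Δ=(57.2116−76.1351)/(46.4486−27.5251)=-1.0000; B=V−Δ·S=100.6410
Node (2,1) S=72.5760: V=(p*·25.2781+(1−p*)·57.2116)/1.03=28.0650; Δ=(25.2781−57.2116)/(78.3821−46.4486)=-1.0000; B=V−Δ·S=100.6410
Node (2,2) S=122.4720: V=(p*·2.4401+(1−p*)·25.2781)/1.03=4.8887; Δ=(2.4401−25.2781)/(132.2698−78.3821)=-0.4238; B=V−Δ·S=56.7932
Node (1,0) S=67.2000: V=(p*·28.0650+(1−p*)·57.6330)/1.03=30.5097; Δ=(28.0650−57.6330)/(72.5760−43.0080)=-1.0000; B=V−Δ·S=97.7097
Node (1,1) S=113.4000: V=(p*·4.8887+(1−p*)·28.0650)/1.03=7.3033; Δ=(4.8887−28.0650)/(122.4720−72.5760)=-0.4645; B=V−Δ·S=59.9766
Node (0,0) S=105.0000: V=(p*·7.3033+(1−p*)·30.5097)/1.03=9.6508; Δ=(7.3033−30.5097)/(113.4000−67.2000)=-0.5023; B=V−Δ·S=62.3927
Each (Δ,B) replicates both successor values, so the strategy is self-financing and V0 is arbitrage-free.

(0,0): Delta=-0.5023 Bond=62.3927
(1,0): Delta=-1.0000 Bond=97.7097
(1,1): Delta=-0.4645 Bond=59.9766
(2,0): Delta=-1.0000 Bond=100.6410
(2,1): Delta=-1.0000 Bond=100.6410
(2,2): Delta=-0.4238 Bond=56.7932
(3,0): Delta=-1.0000 Bond=103.6602
(3,1): Delta=-1.0000 Bond=103.6602
(3,2): Delta=-1.0000 Bond=103.6602
(3,3): Delta=-0.3800 Bond=52.7068
V0=9.6508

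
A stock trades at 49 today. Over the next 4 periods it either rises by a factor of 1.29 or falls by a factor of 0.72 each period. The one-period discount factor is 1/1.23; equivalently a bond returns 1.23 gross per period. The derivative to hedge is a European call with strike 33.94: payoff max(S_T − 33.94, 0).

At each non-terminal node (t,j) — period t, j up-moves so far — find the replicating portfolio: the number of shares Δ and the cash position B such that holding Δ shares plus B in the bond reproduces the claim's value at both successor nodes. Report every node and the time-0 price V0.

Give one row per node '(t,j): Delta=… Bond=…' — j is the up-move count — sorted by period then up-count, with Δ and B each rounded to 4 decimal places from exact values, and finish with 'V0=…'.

Since d<R<u, set p* = (R−d)/(u−d) = 0.8947; price each node as the discounted p*-expectation of its children.
Terminal values V(4,·): V(4,0)=0.0000, V(4,1)=0.0000, V(4,2)=8.3308, V(4,3)=41.7952, V(4,4)=101.7522
Node (3,0) S=18.2892: V=(p*·0.0000+(1−p*)·0.0000)/1.23=0.0000; Δ=(0.0000−0.0000)/(23.5930−13.1682)=0.0000; B=V−Δ·S=0.0000
Node (3,1) S=32.7681: V=(p*·8.3308+(1−p*)·0.0000)/1.23=6.0601; Δ=(8.3308−0.0000)/(42.2708−23.5930)=0.4460; B=V−Δ·S=-8.5554
Node (3,2) S=58.7094: V=(p*·41.7952+(1−p*)·8.3308)/1.23=31.1160; Δ=(41.7952−8.3308)/(75.7352−42.2708)=1.0000; B=V−Δ·S=-27.5935
Node (3,3) S=105.1878: V=(p*·101.7522+(1−p*)·41.7952)/1.23=77.5943; Δ=(101.7522−41.7952)/(135.6922−75.7352)=1.0000; B=V−Δ·S=-27.5935
Node (2,0) S=25.4016: V=(p*·6.0601+(1−p*)·0.0000)/1.23=4.4083; Δ=(6.0601−0.0000)/(32.7681−18.2892)=0.4185; B=V−Δ·S=-6.2234
Node (2,1) S=45.5112: V=(p*·31.1160+(1−p*)·6.0601)/1.23=23.1532; Δ=(31.1160−6.0601)/(58.7094−32.7681)=0.9659; B=V−Δ·S=-20.8045
Node (2,2) S=81.5409: V=(p*·77.5943+(1−p*)·31.1160)/1.23=59.1072; Δ=(77.5943−31.1160)/(105.1878−58.7094)=1.0000; B=V−Δ·S=-22.4337
Node (1,0) S=35.2800: V=(p*·23.1532+(1−p*)·4.4083)/1.23=17.2196; Δ=(23.1532−4.4083)/(45.5112−25.4016)=0.9321; B=V−Δ·S=-15.6664
Node (1,1) S=63.2100: V=(p*·59.1072+(1−p*)·23.1532)/1.23=44.9777; Δ=(59.1072−23.1532)/(81.5409−45.5112)=0.9979; B=V−Δ·S=-18.0994
Node (0,0) S=49.0000: V=(p*·44.9777+(1−p*)·17.2196)/1.23=34.1917; Δ=(44.9777−17.2196)/(63.2100−35.2800)=0.9938; B=V−Δ·S=-14.5067
The time-0 hedge costs 34.1917, which is the no-arbitrage price.

(0,0): Delta=0.9938 Bond=-14.5067
(1,0): Delta=0.9321 Bond=-15.6664
(1,1): Delta=0.9979 Bond=-18.0994
(2,0): Delta=0.4185 Bond=-6.2234
(2,1): Delta=0.9659 Bond=-20.8045
(2,2): Delta=1.0000 Bond=-22.4337
(3,0): Delta=0.0000 Bond=0.0000
(3,1): Delta=0.4460 Bond=-8.5554
(3,2): Delta=1.0000 Bond=-27.5935
(3,3): Delta=1.0000 Bond=-27.5935
V0=34.1917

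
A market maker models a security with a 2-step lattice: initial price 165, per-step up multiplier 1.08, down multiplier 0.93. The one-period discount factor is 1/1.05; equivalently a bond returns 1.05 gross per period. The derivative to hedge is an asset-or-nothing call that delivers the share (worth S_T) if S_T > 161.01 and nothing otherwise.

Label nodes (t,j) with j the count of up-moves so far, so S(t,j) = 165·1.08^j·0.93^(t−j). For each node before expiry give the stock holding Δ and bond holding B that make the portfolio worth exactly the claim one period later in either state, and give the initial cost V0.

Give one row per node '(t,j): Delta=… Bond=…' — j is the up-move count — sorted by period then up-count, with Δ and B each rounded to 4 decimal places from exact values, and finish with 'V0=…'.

The replicating-portfolio and risk-neutral prices coincide; use p* = (1.05−0.93)/(1.08−0.93) = 0.8000 for the latter.
Terminal payoffs: V(2,0)=0.0000, V(2,1)=165.7260, V(2,2)=192.4560
  t=1,j=0: stock 153.4500 → up 165.7260 (V=165.7260), down 142.7085 (V=0.0000). Price 126.2674; hedge Δ=7.2000, bond B=-978.5726.
  t=1,j=1: stock 178.2000 → up 192.4560 (V=192.4560), down 165.7260 (V=165.7260). Price 178.2000; hedge Δ=1.0000, bond B=0.0000.
  t=0,j=0: stock 165.0000 → up 178.2000 (V=178.2000), down 153.4500 (V=126.2674). Price 159.8224; hedge Δ=2.0983, bond B=-186.3948.
The time-0 hedge costs 159.8224, which is the no-arbitrage price.

(0,0): Delta=2.0983 Bond=-186.3948
(1,0): Delta=7.2000 Bond=-978.5726
(1,1): Delta=1.0000 Bond=0.0000
V0=159.8224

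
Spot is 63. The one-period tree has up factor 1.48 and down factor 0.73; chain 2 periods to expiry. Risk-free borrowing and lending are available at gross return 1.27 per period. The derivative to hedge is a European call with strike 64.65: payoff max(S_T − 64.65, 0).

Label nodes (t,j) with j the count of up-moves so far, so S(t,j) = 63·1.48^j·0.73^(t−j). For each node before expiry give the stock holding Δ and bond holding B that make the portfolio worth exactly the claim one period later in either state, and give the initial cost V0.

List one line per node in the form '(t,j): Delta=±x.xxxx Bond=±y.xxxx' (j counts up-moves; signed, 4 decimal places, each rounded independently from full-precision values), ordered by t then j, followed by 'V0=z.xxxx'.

Risk-neutral probability p* = (R−d)/(u−d) = (1.27−0.73)/(1.48−0.73) = 0.7200.
Terminal values V(2,·): V(2,0)=0.0000, V(2,1)=3.4152, V(2,2)=73.3452
(1,0): S=45.9900. Δ = (V_up−V_dn)/(S_up−S_dn) = (3.4152−0.0000)/(68.0652−33.5727) = 0.0990. V = [p*·3.4152 + (1−p*)·0.0000]/1.27 = 1.9362. B = V − Δ·S = -2.6174.
(1,1): S=93.2400. Δ = (V_up−V_dn)/(S_up−S_dn) = (73.3452−3.4152)/(137.9952−68.0652) = 1.0000. V = [p*·73.3452 + (1−p*)·3.4152]/1.27 = 42.3345. B = V − Δ·S = -50.9055.
(0,0): S=63.0000. Δ = (V_up−V_dn)/(S_up−S_dn) = (42.3345−1.9362)/(93.2400−45.9900) = 0.8550. V = [p*·42.3345 + (1−p*)·1.9362]/1.27 = 24.4275. B = V − Δ·S = -29.4369.
Each (Δ,B) replicates both successor values, so the strategy is self-financing and V0 is arbitrage-free.

(0,0): Delta=0.8550 Bond=-29.4369
(1,0): Delta=0.0990 Bond=-2.6174
(1,1): Delta=1.0000 Bond=-50.9055
V0=24.4275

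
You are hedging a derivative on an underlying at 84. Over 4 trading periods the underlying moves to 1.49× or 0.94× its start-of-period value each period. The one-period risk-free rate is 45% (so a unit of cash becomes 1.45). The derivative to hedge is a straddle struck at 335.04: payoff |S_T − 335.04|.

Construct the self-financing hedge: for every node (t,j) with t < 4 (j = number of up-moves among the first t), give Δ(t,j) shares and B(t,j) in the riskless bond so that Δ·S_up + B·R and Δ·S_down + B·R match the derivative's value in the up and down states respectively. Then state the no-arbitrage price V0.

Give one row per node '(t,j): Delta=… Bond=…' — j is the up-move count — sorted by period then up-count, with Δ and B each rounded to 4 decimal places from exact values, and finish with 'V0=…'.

Since d<R<u, set p* = (R−d)/(u−d) = 0.9273; price each node as the discounted p*-expectation of its children.
Terminal payoffs: V(4,0)=269.4571, V(4,1)=231.0841, V(4,2)=170.2588, V(4,3)=73.8443, V(4,4)=78.9829
  t=3,j=0: stock 69.7691 → up 103.9559 (V=231.0841), down 65.5829 (V=269.4571). Price 161.2930; hedge Δ=-1.0000, bond B=231.0621.
  t=3,j=1: stock 110.5914 → up 164.7812 (V=170.2588), down 103.9559 (V=231.0841). Price 120.4707; hedge Δ=-1.0000, bond B=231.0621.
  t=3,j=2: stock 175.2991 → up 261.1957 (V=73.8443), down 164.7812 (V=170.2588). Price 55.7630; hedge Δ=-1.0000, bond B=231.0621.
  t=3,j=3: stock 277.8677 → up 414.0229 (V=78.9829), down 261.1957 (V=73.8443). Price 54.2132; hedge Δ=0.0336, bond B=44.8704.
  t=2,j=0: stock 74.2224 → up 110.5914 (V=120.4707), down 69.7691 (V=161.2930). Price 85.1308; hedge Δ=-1.0000, bond B=159.3532.
  t=2,j=1: stock 117.6504 → up 175.2991 (V=55.7630), down 110.5914 (V=120.4707). Price 41.7028; hedge Δ=-1.0000, bond B=159.3532.
  t=2,j=2: stock 186.4884 → up 277.8677 (V=54.2132), down 175.2991 (V=55.7630). Price 37.4662; hedge Δ=-0.0151, bond B=40.2839.
  t=1,j=0: stock 78.9600 → up 117.6504 (V=41.7028), down 74.2224 (V=85.1308). Price 30.9387; hedge Δ=-1.0000, bond B=109.8987.
  t=1,j=1: stock 125.1600 → up 186.4884 (V=37.4662), down 117.6504 (V=41.7028). Price 26.0512; hedge Δ=-0.0615, bond B=33.7541.
  t=0,j=0: stock 84.0000 → up 125.1600 (V=26.0512), down 78.9600 (V=30.9387). Price 18.2115; hedge Δ=-0.1058, bond B=27.0979.
Check: Δ(0,0)·S0 + B(0,0) = 18.2115 = V0.

(0,0): Delta=-0.1058 Bond=27.0979
(1,0): Delta=-1.0000 Bond=109.8987
(1,1): Delta=-0.0615 Bond=33.7541
(2,0): Delta=-1.0000 Bond=159.3532
(2,1): Delta=-1.0000 Bond=159.3532
(2,2): Delta=-0.0151 Bond=40.2839
(3,0): Delta=-1.0000 Bond=231.0621
(3,1): Delta=-1.0000 Bond=231.0621
(3,2): Delta=-1.0000 Bond=231.0621
(3,3): Delta=0.0336 Bond=44.8704
V0=18.2115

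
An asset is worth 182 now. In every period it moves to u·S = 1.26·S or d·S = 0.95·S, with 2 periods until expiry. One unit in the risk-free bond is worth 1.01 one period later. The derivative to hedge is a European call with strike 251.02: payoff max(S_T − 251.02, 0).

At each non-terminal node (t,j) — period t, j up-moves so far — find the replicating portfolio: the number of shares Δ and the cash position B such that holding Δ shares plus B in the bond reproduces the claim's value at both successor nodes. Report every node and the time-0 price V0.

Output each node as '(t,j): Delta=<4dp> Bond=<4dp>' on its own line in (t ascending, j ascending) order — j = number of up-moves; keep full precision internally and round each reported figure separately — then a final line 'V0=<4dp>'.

(0,0): Delta=0.1288 Bond=-22.0503
(1,0): Delta=0.0000 Bond=0.0000
(1,1): Delta=0.5335 Bond=-115.0656
V0=1.3926

No-arbitrage ⇒ martingale measure with p* = (R−d)/(u−d) = 0.1935.
Terminal payoffs: V(2,0)=0.0000, V(2,1)=0.0000, V(2,2)=37.9232
Node (1,0) S=172.9000: V=(p*·0.0000+(1−p*)·0.0000)/1.01=0.0000; Δ=(0.0000−0.0000)/(217.8540−164.2550)=0.0000; B=V−Δ·S=0.0000
Node (1,1) S=229.3200: V=(p*·37.9232+(1−p*)·0.0000)/1.01=7.2673; Δ=(37.9232−0.0000)/(288.9432−217.8540)=0.5335; B=V−Δ·S=-115.0656
Node (0,0) S=182.0000: V=(p*·7.2673+(1−p*)·0.0000)/1.01=1.3926; Δ=(7.2673−0.0000)/(229.3200−172.9000)=0.1288; B=V−Δ·S=-22.0503
Each (Δ,B) replicates both successor values, so the strategy is self-financing and V0 is arbitrage-free.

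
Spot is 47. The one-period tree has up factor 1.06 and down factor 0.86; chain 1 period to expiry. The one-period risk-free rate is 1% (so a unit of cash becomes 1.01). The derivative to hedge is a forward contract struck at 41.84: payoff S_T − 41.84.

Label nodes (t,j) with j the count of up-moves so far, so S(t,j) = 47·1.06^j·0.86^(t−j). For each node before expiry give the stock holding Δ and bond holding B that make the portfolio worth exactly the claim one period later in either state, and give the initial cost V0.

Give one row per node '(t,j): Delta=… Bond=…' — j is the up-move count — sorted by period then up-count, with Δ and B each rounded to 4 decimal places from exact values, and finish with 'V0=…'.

(0,0): Delta=1.0000 Bond=-41.4257
V0=5.5743

Risk-neutral probability p* = (R−d)/(u−d) = (1.01−0.86)/(1.06−0.86) = 0.7500.
Payoff layer (t=1): V(1,0)=-1.4200, V(1,1)=7.9800
(0,0): S=47.0000. Δ = (V_up−V_dn)/(S_up−S_dn) = (7.9800−-1.4200)/(49.8200−40.4200) = 1.0000. V = [p*·7.9800 + (1−p*)·-1.4200]/1.01 = 5.5743. B = V − Δ·S = -41.4257.
Self-financing check: at every node Δ·S+B equals the discounted successor values.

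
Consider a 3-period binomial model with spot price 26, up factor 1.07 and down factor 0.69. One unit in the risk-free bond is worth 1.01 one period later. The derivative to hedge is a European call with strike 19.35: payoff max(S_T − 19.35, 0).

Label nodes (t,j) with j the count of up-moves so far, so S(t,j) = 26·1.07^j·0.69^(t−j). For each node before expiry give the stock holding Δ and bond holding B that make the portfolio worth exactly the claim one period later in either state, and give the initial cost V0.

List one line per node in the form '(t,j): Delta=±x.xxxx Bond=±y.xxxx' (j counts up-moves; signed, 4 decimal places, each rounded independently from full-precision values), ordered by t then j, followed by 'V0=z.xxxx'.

Under the risk-neutral measure, an up-move has probability p* = (R−d)/(u−d) = 0.8421 and values discount at R = 1.01.
Terminal payoffs: V(3,0)=0.0000, V(3,1)=0.0000, V(3,2)=1.1895, V(3,3)=12.5011
(2,0): S=12.3786. Δ = (V_up−V_dn)/(S_up−S_dn) = (0.0000−0.0000)/(13.2451−8.5412) = 0.0000. V = [p*·0.0000 + (1−p*)·0.0000]/1.01 = 0.0000. B = V − Δ·S = 0.0000.
(2,1): S=19.1958. Δ = (V_up−V_dn)/(S_up−S_dn) = (1.1895−0.0000)/(20.5395−13.2451) = 0.1631. V = [p*·1.1895 + (1−p*)·0.0000]/1.01 = 0.9918. B = V − Δ·S = -2.1385.
(2,2): S=29.7674. Δ = (V_up−V_dn)/(S_up−S_dn) = (12.5011−1.1895)/(31.8511−20.5395) = 1.0000. V = [p*·12.5011 + (1−p*)·1.1895]/1.01 = 10.6090. B = V − Δ·S = -19.1584.
(1,0): S=17.9400. Δ = (V_up−V_dn)/(S_up−S_dn) = (0.9918−0.0000)/(19.1958−12.3786) = 0.1455. V = [p*·0.9918 + (1−p*)·0.0000]/1.01 = 0.8269. B = V − Δ·S = -1.7830.
(1,1): S=27.8200. Δ = (V_up−V_dn)/(S_up−S_dn) = (10.6090−0.9918)/(29.7674−19.1958) = 0.9097. V = [p*·10.6090 + (1−p*)·0.9918]/1.01 = 9.0005. B = V − Δ·S = -16.3080.
(0,0): S=26.0000. Δ = (V_up−V_dn)/(S_up−S_dn) = (9.0005−0.8269)/(27.8200−17.9400) = 0.8273. V = [p*·9.0005 + (1−p*)·0.8269]/1.01 = 7.6336. B = V − Δ·S = -13.8758.
Self-financing check: at every node Δ·S+B equals the discounted successor values.

(0,0): Delta=0.8273 Bond=-13.8758
(1,0): Delta=0.1455 Bond=-1.7830
(1,1): Delta=0.9097 Bond=-16.3080
(2,0): Delta=0.0000 Bond=0.0000
(2,1): Delta=0.1631 Bond=-2.1385
(2,2): Delta=1.0000 Bond=-19.1584
V0=7.6336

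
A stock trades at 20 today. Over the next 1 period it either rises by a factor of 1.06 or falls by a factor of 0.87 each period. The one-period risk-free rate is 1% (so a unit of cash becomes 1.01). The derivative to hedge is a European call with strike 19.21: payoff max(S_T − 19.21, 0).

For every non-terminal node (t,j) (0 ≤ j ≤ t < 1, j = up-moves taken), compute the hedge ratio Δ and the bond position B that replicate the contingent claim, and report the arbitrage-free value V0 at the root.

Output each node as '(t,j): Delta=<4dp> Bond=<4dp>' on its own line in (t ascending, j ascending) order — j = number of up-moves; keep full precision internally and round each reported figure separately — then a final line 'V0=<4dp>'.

Risk-neutral probability p* = (R−d)/(u−d) = (1.01−0.87)/(1.06−0.87) = 0.7368.
Terminal values V(1,·): V(1,0)=0.0000, V(1,1)=1.9900
  t=0,j=0: stock 20.0000 → up 21.2000 (V=1.9900), down 17.4000 (V=0.0000). Price 1.4518; hedge Δ=0.5237, bond B=-9.0219.
The time-0 hedge costs 1.4518, which is the no-arbitrage price.

(0,0): Delta=0.5237 Bond=-9.0219
V0=1.4518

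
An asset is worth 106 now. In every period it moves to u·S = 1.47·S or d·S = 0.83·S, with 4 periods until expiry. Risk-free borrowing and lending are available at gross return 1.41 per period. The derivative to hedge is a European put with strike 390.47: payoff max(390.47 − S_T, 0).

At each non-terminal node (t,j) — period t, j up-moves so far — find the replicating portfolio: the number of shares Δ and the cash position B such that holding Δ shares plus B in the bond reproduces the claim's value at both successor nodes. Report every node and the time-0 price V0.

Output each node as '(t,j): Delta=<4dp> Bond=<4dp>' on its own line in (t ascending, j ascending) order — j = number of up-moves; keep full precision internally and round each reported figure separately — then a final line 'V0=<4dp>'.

(0,0): Delta=-0.5910 Bond=73.2705
(1,0): Delta=-1.0000 Bond=139.2933
(1,1): Delta=-0.5671 Bond=99.5892
(2,0): Delta=-1.0000 Bond=196.4036
(2,1): Delta=-1.0000 Bond=196.4036
(2,2): Delta=-0.5419 Bond=134.6294
(3,0): Delta=-1.0000 Bond=276.9291
(3,1): Delta=-1.0000 Bond=276.9291
(3,2): Delta=-1.0000 Bond=276.9291
(3,3): Delta=-0.5151 Bond=180.8170
V0=10.6222

No-arbitrage ⇒ martingale measure with p* = (R−d)/(u−d) = 0.9062.
Terminal values V(4,·): V(4,0)=340.1642, V(4,1)=301.3741, V(4,2)=232.6737, V(4,3)=110.9995, V(4,4)=0.0000
(3,0): S=60.6094. Δ = (V_up−V_dn)/(S_up−S_dn) = (301.3741−340.1642)/(89.0959−50.3058) = -1.0000. V = [p*·301.3741 + (1−p*)·340.1642]/1.41 = 216.3197. B = V − Δ·S = 276.9291.
(3,1): S=107.3444. Δ = (V_up−V_dn)/(S_up−S_dn) = (232.6737−301.3741)/(157.7963−89.0959) = -1.0000. V = [p*·232.6737 + (1−p*)·301.3741]/1.41 = 169.5847. B = V − Δ·S = 276.9291.
(3,2): S=190.1160. Δ = (V_up−V_dn)/(S_up−S_dn) = (110.9995−232.6737)/(279.4705−157.7963) = -1.0000. V = [p*·110.9995 + (1−p*)·232.6737]/1.41 = 86.8131. B = V − Δ·S = 276.9291.
(3,3): S=336.7114. Δ = (V_up−V_dn)/(S_up−S_dn) = (0.0000−110.9995)/(494.9658−279.4705) = -0.5151. V = [p*·0.0000 + (1−p*)·110.9995]/1.41 = 7.3803. B = V − Δ·S = 180.8170.
(2,0): S=73.0234. Δ = (V_up−V_dn)/(S_up−S_dn) = (169.5847−216.3197)/(107.3444−60.6094) = -1.0000. V = [p*·169.5847 + (1−p*)·216.3197]/1.41 = 123.3802. B = V − Δ·S = 196.4036.
(2,1): S=129.3306. Δ = (V_up−V_dn)/(S_up−S_dn) = (86.8131−169.5847)/(190.1160−107.3444) = -1.0000. V = [p*·86.8131 + (1−p*)·169.5847]/1.41 = 67.0730. B = V − Δ·S = 196.4036.
(2,2): S=229.0554. Δ = (V_up−V_dn)/(S_up−S_dn) = (7.3803−86.8131)/(336.7114−190.1160) = -0.5419. V = [p*·7.3803 + (1−p*)·86.8131]/1.41 = 10.5157. B = V − Δ·S = 134.6294.
(1,0): S=87.9800. Δ = (V_up−V_dn)/(S_up−S_dn) = (67.0730−123.3802)/(129.3306−73.0234) = -1.0000. V = [p*·67.0730 + (1−p*)·123.3802]/1.41 = 51.3133. B = V − Δ·S = 139.2933.
(1,1): S=155.8200. Δ = (V_up−V_dn)/(S_up−S_dn) = (10.5157−67.0730)/(229.0554−129.3306) = -0.5671. V = [p*·10.5157 + (1−p*)·67.0730]/1.41 = 11.2184. B = V − Δ·S = 99.5892.
(0,0): S=106.0000. Δ = (V_up−V_dn)/(S_up−S_dn) = (11.2184−51.3133)/(155.8200−87.9800) = -0.5910. V = [p*·11.2184 + (1−p*)·51.3133]/1.41 = 10.6222. B = V − Δ·S = 73.2705.
Root portfolio cost Δ·106+B reproduces V0=10.6222.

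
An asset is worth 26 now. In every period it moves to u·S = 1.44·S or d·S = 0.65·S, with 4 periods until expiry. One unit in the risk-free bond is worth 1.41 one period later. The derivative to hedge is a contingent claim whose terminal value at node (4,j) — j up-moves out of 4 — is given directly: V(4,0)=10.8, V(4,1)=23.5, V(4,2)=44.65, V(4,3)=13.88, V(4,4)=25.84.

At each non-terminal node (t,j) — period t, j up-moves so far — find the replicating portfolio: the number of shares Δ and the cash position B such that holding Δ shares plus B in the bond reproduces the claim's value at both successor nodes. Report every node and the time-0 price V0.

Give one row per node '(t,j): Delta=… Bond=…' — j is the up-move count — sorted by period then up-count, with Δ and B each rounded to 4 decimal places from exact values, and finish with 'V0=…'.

Under the risk-neutral measure, an up-move has probability p* = (R−d)/(u−d) = 0.9620 and values discount at R = 1.41.
Terminal payoffs: V(4,0)=10.8000, V(4,1)=23.5000, V(4,2)=44.6500, V(4,3)=13.8800, V(4,4)=25.8400
(3,0): S=7.1402. Δ = (V_up−V_dn)/(S_up−S_dn) = (23.5000−10.8000)/(10.2820−4.6412) = 2.2515. V = [p*·23.5000 + (1−p*)·10.8000]/1.41 = 16.3246. B = V − Δ·S = 0.2487.
(3,1): S=15.8184. Δ = (V_up−V_dn)/(S_up−S_dn) = (44.6500−23.5000)/(22.7785−10.2820) = 1.6925. V = [p*·44.6500 + (1−p*)·23.5000]/1.41 = 31.0970. B = V − Δ·S = 4.3249.
(3,2): S=35.0438. Δ = (V_up−V_dn)/(S_up−S_dn) = (13.8800−44.6500)/(50.4631−22.7785) = -1.1114. V = [p*·13.8800 + (1−p*)·44.6500]/1.41 = 10.6727. B = V − Δ·S = 49.6220.
(3,3): S=77.6356. Δ = (V_up−V_dn)/(S_up−S_dn) = (25.8400−13.8800)/(111.7952−50.4631) = 0.1950. V = [p*·25.8400 + (1−p*)·13.8800]/1.41 = 18.0041. B = V − Δ·S = 2.8649.
(2,0): S=10.9850. Δ = (V_up−V_dn)/(S_up−S_dn) = (31.0970−16.3246)/(15.8184−7.1403) = 1.7023. V = [p*·31.0970 + (1−p*)·16.3246]/1.41 = 21.6568. B = V − Δ·S = 2.9575.
(2,1): S=24.3360. Δ = (V_up−V_dn)/(S_up−S_dn) = (10.6727−31.0970)/(35.0438−15.8184) = -1.0624. V = [p*·10.6727 + (1−p*)·31.0970]/1.41 = 8.1194. B = V − Δ·S = 33.9730.
(2,2): S=53.9136. Δ = (V_up−V_dn)/(S_up−S_dn) = (18.0041−10.6727)/(77.6356−35.0438) = 0.1721. V = [p*·18.0041 + (1−p*)·10.6727]/1.41 = 12.5714. B = V − Δ·S = 3.2911.
(1,0): S=16.9000. Δ = (V_up−V_dn)/(S_up−S_dn) = (8.1194−21.6568)/(24.3360−10.9850) = -1.0140. V = [p*·8.1194 + (1−p*)·21.6568]/1.41 = 6.1230. B = V − Δ·S = 23.2590.
(1,1): S=37.4400. Δ = (V_up−V_dn)/(S_up−S_dn) = (12.5714−8.1194)/(53.9136−24.3360) = 0.1505. V = [p*·12.5714 + (1−p*)·8.1194]/1.41 = 8.7960. B = V − Δ·S = 3.1605.
(0,0): S=26.0000. Δ = (V_up−V_dn)/(S_up−S_dn) = (8.7960−6.1230)/(37.4400−16.9000) = 0.1301. V = [p*·8.7960 + (1−p*)·6.1230]/1.41 = 6.1663. B = V − Δ·S = 2.7828.
Self-financing check: at every node Δ·S+B equals the discounted successor values.

(0,0): Delta=0.1301 Bond=2.7828
(1,0): Delta=-1.0140 Bond=23.2590
(1,1): Delta=0.1505 Bond=3.1605
(2,0): Delta=1.7023 Bond=2.9575
(2,1): Delta=-1.0624 Bond=33.9730
(2,2): Delta=0.1721 Bond=3.2911
(3,0): Delta=2.2515 Bond=0.2487
(3,1): Delta=1.6925 Bond=4.3249
(3,2): Delta=-1.1114 Bond=49.6220
(3,3): Delta=0.1950 Bond=2.8649
V0=6.1663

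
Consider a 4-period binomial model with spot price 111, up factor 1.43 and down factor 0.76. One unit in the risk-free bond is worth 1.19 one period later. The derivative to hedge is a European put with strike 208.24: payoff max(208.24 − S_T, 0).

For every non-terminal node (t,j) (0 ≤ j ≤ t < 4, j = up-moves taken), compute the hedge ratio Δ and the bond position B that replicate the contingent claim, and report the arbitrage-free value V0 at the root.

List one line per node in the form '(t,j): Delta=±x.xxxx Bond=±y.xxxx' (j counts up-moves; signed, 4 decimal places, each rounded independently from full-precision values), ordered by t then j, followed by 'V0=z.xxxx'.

Under the risk-neutral measure, an up-move has probability p* = (R−d)/(u−d) = 0.6418 and values discount at R = 1.19.
Payoff layer (t=4): V(4,0)=171.2080, V(4,1)=138.5613, V(4,2)=77.1341, V(4,3)=0.0000, V(4,4)=0.0000
Node (3,0) S=48.7263: V=(p*·138.5613+(1−p*)·171.2080)/1.19=126.2653; Δ=(138.5613−171.2080)/(69.6787−37.0320)=-1.0000; B=V−Δ·S=174.9916
Node (3,1) S=91.6824: V=(p*·77.1341+(1−p*)·138.5613)/1.19=83.3091; Δ=(77.1341−138.5613)/(131.1059−69.6787)=-1.0000; B=V−Δ·S=174.9916
Node (3,2) S=172.5078: V=(p*·0.0000+(1−p*)·77.1341)/1.19=23.2186; Δ=(0.0000−77.1341)/(246.6861−131.1059)=-0.6674; B=V−Δ·S=138.3441
Node (3,3) S=324.5870: V=(p*·0.0000+(1−p*)·0.0000)/1.19=0.0000; Δ=(0.0000−0.0000)/(464.1594−246.6861)=0.0000; B=V−Δ·S=0.0000
Node (2,0) S=64.1136: V=(p*·83.3091+(1−p*)·126.2653)/1.19=82.9382; Δ=(83.3091−126.2653)/(91.6824−48.7263)=-1.0000; B=V−Δ·S=147.0518
Node (2,1) S=120.6348: V=(p*·23.2186+(1−p*)·83.3091)/1.19=37.5996; Δ=(23.2186−83.3091)/(172.5078−91.6824)=-0.7435; B=V−Δ·S=127.2870
Node (2,2) S=226.9839: V=(p*·0.0000+(1−p*)·23.2186)/1.19=6.9892; Δ=(0.0000−23.2186)/(324.5870−172.5078)=-0.1527; B=V−Δ·S=41.6438
Node (1,0) S=84.3600: V=(p*·37.5996+(1−p*)·82.9382)/1.19=45.2440; Δ=(37.5996−82.9382)/(120.6348−64.1136)=-0.8022; B=V−Δ·S=112.9134
Node (1,1) S=158.7300: V=(p*·6.9892+(1−p*)·37.5996)/1.19=15.0875; Δ=(6.9892−37.5996)/(226.9839−120.6348)=-0.2878; B=V−Δ·S=60.7748
Node (0,0) S=111.0000: V=(p*·15.0875+(1−p*)·45.2440)/1.19=21.7561; Δ=(15.0875−45.2440)/(158.7300−84.3600)=-0.4055; B=V−Δ·S=66.7658
Root portfolio cost Δ·111+B reproduces V0=21.7561.

(0,0): Delta=-0.4055 Bond=66.7658
(1,0): Delta=-0.8022 Bond=112.9134
(1,1): Delta=-0.2878 Bond=60.7748
(2,0): Delta=-1.0000 Bond=147.0518
(2,1): Delta=-0.7435 Bond=127.2870
(2,2): Delta=-0.1527 Bond=41.6438
(3,0): Delta=-1.0000 Bond=174.9916
(3,1): Delta=-1.0000 Bond=174.9916
(3,2): Delta=-0.6674 Bond=138.3441
(3,3): Delta=0.0000 Bond=0.0000
V0=21.7561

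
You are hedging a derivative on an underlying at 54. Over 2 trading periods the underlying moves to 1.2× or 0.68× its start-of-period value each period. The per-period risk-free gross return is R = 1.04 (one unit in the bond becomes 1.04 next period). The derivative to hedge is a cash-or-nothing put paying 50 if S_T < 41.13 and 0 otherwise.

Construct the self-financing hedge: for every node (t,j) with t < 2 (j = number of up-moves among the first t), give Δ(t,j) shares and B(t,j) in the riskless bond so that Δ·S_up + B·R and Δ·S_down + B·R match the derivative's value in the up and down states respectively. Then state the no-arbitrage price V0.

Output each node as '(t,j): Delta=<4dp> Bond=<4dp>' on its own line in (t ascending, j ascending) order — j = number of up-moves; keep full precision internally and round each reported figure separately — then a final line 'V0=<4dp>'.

Under the risk-neutral measure, an up-move has probability p* = (R−d)/(u−d) = 0.6923 and values discount at R = 1.04.
Terminal payoffs: V(2,0)=50.0000, V(2,1)=0.0000, V(2,2)=0.0000
  t=1,j=0: stock 36.7200 → up 44.0640 (V=0.0000), down 24.9696 (V=50.0000). Price 14.7929; hedge Δ=-2.6186, bond B=110.9467.
  t=1,j=1: stock 64.8000 → up 77.7600 (V=0.0000), down 44.0640 (V=0.0000). Price 0.0000; hedge Δ=0.0000, bond B=0.0000.
  t=0,j=0: stock 54.0000 → up 64.8000 (V=0.0000), down 36.7200 (V=14.7929). Price 4.3766; hedge Δ=-0.5268, bond B=32.8245.
Root portfolio cost Δ·54+B reproduces V0=4.3766.

(0,0): Delta=-0.5268 Bond=32.8245
(1,0): Delta=-2.6186 Bond=110.9467
(1,1): Delta=0.0000 Bond=0.0000
V0=4.3766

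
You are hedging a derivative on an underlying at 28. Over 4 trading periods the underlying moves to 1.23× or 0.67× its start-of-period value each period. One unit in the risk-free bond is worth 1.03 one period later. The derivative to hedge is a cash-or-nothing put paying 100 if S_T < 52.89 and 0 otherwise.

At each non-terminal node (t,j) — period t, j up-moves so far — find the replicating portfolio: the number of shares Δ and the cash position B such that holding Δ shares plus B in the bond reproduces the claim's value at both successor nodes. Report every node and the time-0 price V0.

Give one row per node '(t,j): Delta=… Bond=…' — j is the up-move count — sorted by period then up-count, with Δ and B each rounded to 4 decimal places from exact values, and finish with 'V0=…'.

Under the risk-neutral measure, an up-move has probability p* = (R−d)/(u−d) = 0.6429 and values discount at R = 1.03.
Payoff layer (t=4): V(4,0)=100.0000, V(4,1)=100.0000, V(4,2)=100.0000, V(4,3)=100.0000, V(4,4)=0.0000
  t=3,j=0: stock 8.4214 → up 10.3583 (V=100.0000), down 5.6423 (V=100.0000). Price 97.0874; hedge Δ=0.0000, bond B=97.0874.
  t=3,j=1: stock 15.4601 → up 19.0159 (V=100.0000), down 10.3583 (V=100.0000). Price 97.0874; hedge Δ=0.0000, bond B=97.0874.
  t=3,j=2: stock 28.3820 → up 34.9099 (V=100.0000), down 19.0159 (V=100.0000). Price 97.0874; hedge Δ=0.0000, bond B=97.0874.
  t=3,j=3: stock 52.1043 → up 64.0883 (V=0.0000), down 34.9099 (V=100.0000). Price 34.6741; hedge Δ=-3.4272, bond B=213.2455.
  t=2,j=0: stock 12.5692 → up 15.4601 (V=97.0874), down 8.4214 (V=97.0874). Price 94.2596; hedge Δ=0.0000, bond B=94.2596.
  t=2,j=1: stock 23.0748 → up 28.3820 (V=97.0874), down 15.4601 (V=97.0874). Price 94.2596; hedge Δ=0.0000, bond B=94.2596.
  t=2,j=2: stock 42.3612 → up 52.1043 (V=34.6741), down 28.3820 (V=97.0874). Price 55.3054; hedge Δ=-2.6310, bond B=166.7577.
  t=1,j=0: stock 18.7600 → up 23.0748 (V=94.2596), down 12.5692 (V=94.2596). Price 91.5142; hedge Δ=0.0000, bond B=91.5142.
  t=1,j=1: stock 34.4400 → up 42.3612 (V=55.3054), down 23.0748 (V=94.2596). Price 67.2015; hedge Δ=-2.0198, bond B=136.7627.
  t=0,j=0: stock 28.0000 → up 34.4400 (V=67.2015), down 18.7600 (V=91.5142). Price 73.6744; hedge Δ=-1.5505, bond B=117.0898.
Each (Δ,B) replicates both successor values, so the strategy is self-financing and V0 is arbitrage-free.

(0,0): Delta=-1.5505 Bond=117.0898
(1,0): Delta=0.0000 Bond=91.5142
(1,1): Delta=-2.0198 Bond=136.7627
(2,0): Delta=0.0000 Bond=94.2596
(2,1): Delta=0.0000 Bond=94.2596
(2,2): Delta=-2.6310 Bond=166.7577
(3,0): Delta=0.0000 Bond=97.0874
(3,1): Delta=0.0000 Bond=97.0874
(3,2): Delta=0.0000 Bond=97.0874
(3,3): Delta=-3.4272 Bond=213.2455
V0=73.6744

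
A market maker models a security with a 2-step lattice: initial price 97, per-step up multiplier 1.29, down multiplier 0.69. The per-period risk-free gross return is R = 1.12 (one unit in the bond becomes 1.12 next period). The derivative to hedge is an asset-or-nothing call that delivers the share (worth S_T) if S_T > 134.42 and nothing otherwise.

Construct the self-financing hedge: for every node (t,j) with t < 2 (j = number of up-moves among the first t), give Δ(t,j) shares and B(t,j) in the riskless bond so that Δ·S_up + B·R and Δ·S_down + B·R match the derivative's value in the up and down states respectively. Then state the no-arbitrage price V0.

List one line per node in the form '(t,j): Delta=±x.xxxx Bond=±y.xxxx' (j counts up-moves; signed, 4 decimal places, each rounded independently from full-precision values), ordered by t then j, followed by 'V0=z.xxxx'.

No-arbitrage ⇒ martingale measure with p* = (R−d)/(u−d) = 0.7167.
At expiry t=2: V(2,0)=0.0000, V(2,1)=0.0000, V(2,2)=161.4177
Node (1,0) S=66.9300: V=(p*·0.0000+(1−p*)·0.0000)/1.12=0.0000; Δ=(0.0000−0.0000)/(86.3397−46.1817)=0.0000; B=V−Δ·S=0.0000
Node (1,1) S=125.1300: V=(p*·161.4177+(1−p*)·0.0000)/1.12=103.2881; Δ=(161.4177−0.0000)/(161.4177−86.3397)=2.1500; B=V−Δ·S=-165.7414
Node (0,0) S=97.0000: V=(p*·103.2881+(1−p*)·0.0000)/1.12=66.0921; Δ=(103.2881−0.0000)/(125.1300−66.9300)=1.7747; B=V−Δ·S=-106.0548
Each (Δ,B) replicates both successor values, so the strategy is self-financing and V0 is arbitrage-free.

(0,0): Delta=1.7747 Bond=-106.0548
(1,0): Delta=0.0000 Bond=0.0000
(1,1): Delta=2.1500 Bond=-165.7414
V0=66.0921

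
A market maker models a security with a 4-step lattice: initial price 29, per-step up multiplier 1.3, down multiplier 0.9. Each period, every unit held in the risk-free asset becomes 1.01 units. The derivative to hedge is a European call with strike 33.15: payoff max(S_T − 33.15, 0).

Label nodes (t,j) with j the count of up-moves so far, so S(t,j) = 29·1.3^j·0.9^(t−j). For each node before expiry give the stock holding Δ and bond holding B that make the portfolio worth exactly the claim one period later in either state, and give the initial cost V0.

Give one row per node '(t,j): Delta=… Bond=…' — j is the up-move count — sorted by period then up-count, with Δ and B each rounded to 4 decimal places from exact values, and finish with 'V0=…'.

The replicating-portfolio and risk-neutral prices coincide; use p* = (1.01−0.9)/(1.3−0.9) = 0.2750 for the latter.
Terminal values V(4,·): V(4,0)=0.0000, V(4,1)=0.0000, V(4,2)=6.5481, V(4,3)=24.1917, V(4,4)=49.6769
(3,0): S=21.1410. Δ = (V_up−V_dn)/(S_up−S_dn) = (0.0000−0.0000)/(27.4833−19.0269) = 0.0000. V = [p*·0.0000 + (1−p*)·0.0000]/1.01 = 0.0000. B = V − Δ·S = 0.0000.
(3,1): S=30.5370. Δ = (V_up−V_dn)/(S_up−S_dn) = (6.5481−0.0000)/(39.6981−27.4833) = 0.5361. V = [p*·6.5481 + (1−p*)·0.0000]/1.01 = 1.7829. B = V − Δ·S = -14.5874.
(3,2): S=44.1090. Δ = (V_up−V_dn)/(S_up−S_dn) = (24.1917−6.5481)/(57.3417−39.6981) = 1.0000. V = [p*·24.1917 + (1−p*)·6.5481]/1.01 = 11.2872. B = V − Δ·S = -32.8218.
(3,3): S=63.7130. Δ = (V_up−V_dn)/(S_up−S_dn) = (49.6769−24.1917)/(82.8269−57.3417) = 1.0000. V = [p*·49.6769 + (1−p*)·24.1917]/1.01 = 30.8912. B = V − Δ·S = -32.8218.
(2,0): S=23.4900. Δ = (V_up−V_dn)/(S_up−S_dn) = (1.7829−0.0000)/(30.5370−21.1410) = 0.1898. V = [p*·1.7829 + (1−p*)·0.0000]/1.01 = 0.4854. B = V − Δ·S = -3.9718.
(2,1): S=33.9300. Δ = (V_up−V_dn)/(S_up−S_dn) = (11.2872−1.7829)/(44.1090−30.5370) = 0.7003. V = [p*·11.2872 + (1−p*)·1.7829]/1.01 = 4.3531. B = V − Δ·S = -19.4077.
(2,2): S=49.0100. Δ = (V_up−V_dn)/(S_up−S_dn) = (30.8912−11.2872)/(63.7130−44.1090) = 1.0000. V = [p*·30.8912 + (1−p*)·11.2872]/1.01 = 16.5132. B = V − Δ·S = -32.4968.
(1,0): S=26.1000. Δ = (V_up−V_dn)/(S_up−S_dn) = (4.3531−0.4854)/(33.9300−23.4900) = 0.3705. V = [p*·4.3531 + (1−p*)·0.4854]/1.01 = 1.5337. B = V − Δ·S = -8.1353.
(1,1): S=37.7000. Δ = (V_up−V_dn)/(S_up−S_dn) = (16.5132−4.3531)/(49.0100−33.9300) = 0.8064. V = [p*·16.5132 + (1−p*)·4.3531]/1.01 = 7.6209. B = V − Δ·S = -22.7794.
(0,0): S=29.0000. Δ = (V_up−V_dn)/(S_up−S_dn) = (7.6209−1.5337)/(37.7000−26.1000) = 0.5248. V = [p*·7.6209 + (1−p*)·1.5337]/1.01 = 3.1759. B = V − Δ·S = -12.0420.
Check: Δ(0,0)·S0 + B(0,0) = 3.1759 = V0.

(0,0): Delta=0.5248 Bond=-12.0420
(1,0): Delta=0.3705 Bond=-8.1353
(1,1): Delta=0.8064 Bond=-22.7794
(2,0): Delta=0.1898 Bond=-3.9718
(2,1): Delta=0.7003 Bond=-19.4077
(2,2): Delta=1.0000 Bond=-32.4968
(3,0): Delta=0.0000 Bond=0.0000
(3,1): Delta=0.5361 Bond=-14.5874
(3,2): Delta=1.0000 Bond=-32.8218
(3,3): Delta=1.0000 Bond=-32.8218
V0=3.1759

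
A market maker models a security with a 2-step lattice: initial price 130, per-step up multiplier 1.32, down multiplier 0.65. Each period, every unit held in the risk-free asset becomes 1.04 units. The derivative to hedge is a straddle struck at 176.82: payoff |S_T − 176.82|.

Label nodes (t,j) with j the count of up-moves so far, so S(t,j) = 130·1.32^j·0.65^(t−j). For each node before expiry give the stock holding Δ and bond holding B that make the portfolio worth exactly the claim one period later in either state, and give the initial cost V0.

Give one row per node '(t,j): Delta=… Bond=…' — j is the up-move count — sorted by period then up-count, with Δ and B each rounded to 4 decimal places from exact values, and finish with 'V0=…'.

(0,0): Delta=-0.3614 Bond=111.5907
(1,0): Delta=-1.0000 Bond=170.0192
(1,1): Delta=-0.1356 Bond=77.3103
V0=64.6136

Risk-neutral probability p* = (R−d)/(u−d) = (1.04−0.65)/(1.32−0.65) = 0.5821.
Terminal payoffs: V(2,0)=121.8950, V(2,1)=65.2800, V(2,2)=49.6920
  t=1,j=0: stock 84.5000 → up 111.5400 (V=65.2800), down 54.9250 (V=121.8950). Price 85.5192; hedge Δ=-1.0000, bond B=170.0192.
  t=1,j=1: stock 171.6000 → up 226.5120 (V=49.6920), down 111.5400 (V=65.2800). Price 54.0446; hedge Δ=-0.1356, bond B=77.3103.
  t=0,j=0: stock 130.0000 → up 171.6000 (V=54.0446), down 84.5000 (V=85.5192). Price 64.6136; hedge Δ=-0.3614, bond B=111.5907.
Check: Δ(0,0)·S0 + B(0,0) = 64.6136 = V0.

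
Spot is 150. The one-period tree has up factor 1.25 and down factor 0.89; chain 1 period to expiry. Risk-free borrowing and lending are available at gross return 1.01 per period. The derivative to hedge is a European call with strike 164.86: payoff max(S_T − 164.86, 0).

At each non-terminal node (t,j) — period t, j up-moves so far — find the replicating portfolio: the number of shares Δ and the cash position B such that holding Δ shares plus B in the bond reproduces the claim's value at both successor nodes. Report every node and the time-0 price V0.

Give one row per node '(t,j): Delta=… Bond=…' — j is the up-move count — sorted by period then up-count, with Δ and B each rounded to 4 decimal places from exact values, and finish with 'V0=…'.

(0,0): Delta=0.4193 Bond=-55.4169
V0=7.4719

No-arbitrage ⇒ martingale measure with p* = (R−d)/(u−d) = 0.3333.
Payoff layer (t=1): V(1,0)=0.0000, V(1,1)=22.6400
(0,0): S=150.0000. Δ = (V_up−V_dn)/(S_up−S_dn) = (22.6400−0.0000)/(187.5000−133.5000) = 0.4193. V = [p*·22.6400 + (1−p*)·0.0000]/1.01 = 7.4719. B = V − Δ·S = -55.4169.
Self-financing check: at every node Δ·S+B equals the discounted successor values.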